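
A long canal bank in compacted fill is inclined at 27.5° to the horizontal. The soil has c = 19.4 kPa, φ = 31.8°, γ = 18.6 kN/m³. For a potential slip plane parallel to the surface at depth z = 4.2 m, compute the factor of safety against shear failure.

FS = 1.80

For an infinite slope with a slip plane parallel to the surface (no pore pressure): FS = [c + γz cos²β tanφ] / [γz sinβ cosβ].
γz = 18.6·4.2 = 78.12 kN/m²
Numerator = 19.4 + 78.12·cos²27.5°·tan31.8° = 19.4 + 78.12·0.7868·0.6200 = 57.509 kPa
Denominator = 78.12·sin27.5°·cos27.5° = 78.12·0.4617·0.8870 = 31.996 kPa
FS = 57.509 / 31.996 = 1.797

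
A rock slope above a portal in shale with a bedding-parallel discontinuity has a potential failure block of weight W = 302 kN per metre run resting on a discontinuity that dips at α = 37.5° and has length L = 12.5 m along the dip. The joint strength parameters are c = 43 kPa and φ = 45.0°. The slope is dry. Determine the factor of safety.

Resolving the block weight along and normal to the plane and applying the Mohr–Coulomb strength on the joint:
N' = W cosα = 302·cos37.5° = 239.6 kN/m
Driving force T = W sinα = 302·sin37.5° = 183.8 kN/m
Resisting force R = c·L + N'·tanφ = 43·12.5 + 239.6·tan45.0° = 537.5 + 239.6 = 777.1 kN/m
FS = R / T = 777.1 / 183.8 = 4.227

FS = 4.23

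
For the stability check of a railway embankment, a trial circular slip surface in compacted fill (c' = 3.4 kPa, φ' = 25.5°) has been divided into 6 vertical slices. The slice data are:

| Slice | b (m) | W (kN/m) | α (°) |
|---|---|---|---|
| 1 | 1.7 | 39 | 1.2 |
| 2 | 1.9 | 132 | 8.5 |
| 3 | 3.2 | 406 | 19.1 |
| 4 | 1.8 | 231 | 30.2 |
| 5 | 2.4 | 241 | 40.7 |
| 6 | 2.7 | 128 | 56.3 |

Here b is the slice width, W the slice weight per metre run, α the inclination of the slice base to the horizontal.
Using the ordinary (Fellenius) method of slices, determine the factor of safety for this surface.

FS = 1.01

Ordinary method of slices: FS = Σ[c'·Δl_i + (W_i cosα_i)·tanφ'] / Σ W_i sinα_i, with Δl_i = b_i / cosα_i.
Slice 1: Δl = 1.7/cos1.2° = 1.700 m; N'_1 = 39·cos1.2° = 39.0; c'Δl = 5.78; W sinα = 0.8
Slice 2: Δl = 1.9/cos8.5° = 1.921 m; N'_2 = 132·cos8.5° = 130.6; c'Δl = 6.53; W sinα = 19.5
Slice 3: Δl = 3.2/cos19.1° = 3.386 m; N'_3 = 406·cos19.1° = 383.6; c'Δl = 11.51; W sinα = 132.9
Slice 4: Δl = 1.8/cos30.2° = 2.083 m; N'_4 = 231·cos30.2° = 199.6; c'Δl = 7.08; W sinα = 116.2
Slice 5: Δl = 2.4/cos40.7° = 3.166 m; N'_5 = 241·cos40.7° = 182.7; c'Δl = 10.76; W sinα = 157.2
Slice 6: Δl = 2.7/cos56.3° = 4.866 m; N'_6 = 128·cos56.3° = 71.0; c'Δl = 16.55; W sinα = 106.5
Σc'Δl = 58.2 kN/m; ΣN' = 1006.6 kN/m; ΣW sinα = 533.0 kN/m
Resisting = 58.2 + 1006.6·tan25.5° = 58.2 + 480.1 = 538.3 kN/m
FS = 538.3 / 533.0 = 1.010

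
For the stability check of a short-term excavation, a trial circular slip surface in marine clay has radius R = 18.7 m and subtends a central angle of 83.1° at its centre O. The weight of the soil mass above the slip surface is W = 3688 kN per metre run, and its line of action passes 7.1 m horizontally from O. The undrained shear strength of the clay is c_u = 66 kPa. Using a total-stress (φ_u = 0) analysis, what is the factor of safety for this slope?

Taking moments about the centre O, the resisting moment is provided by the undrained shear strength acting along the arc:
Arc length L_a = R·θ = 18.7·(83.1°·π/180) = 18.7·1.4504 = 27.12 m
M_R = c_u·L_a·R = 66·27.12·18.7 = 33473.8 kN·m/m
M_D = W·d = 3688·7.1 = 26184.8 kN·m/m
FS = M_R / M_D = 33473.8 / 26184.8 = 1.278

FS = 1.28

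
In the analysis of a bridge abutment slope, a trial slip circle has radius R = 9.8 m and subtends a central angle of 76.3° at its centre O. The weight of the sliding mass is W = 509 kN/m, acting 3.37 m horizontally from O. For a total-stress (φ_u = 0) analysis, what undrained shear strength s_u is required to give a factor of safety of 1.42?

s_u = 19.0 kPa

FS = s_u·L_a·R / (W·d), so s_u = FS·W·d / (L_a·R).
Arc length L_a = R·θ = 9.8·(76.3°·π/180) = 9.8·1.3317 = 13.05 m
s_u = 1.42·509·3.37 / (13.05·9.8) = 2435.8 / 127.90 = 19.05 kPa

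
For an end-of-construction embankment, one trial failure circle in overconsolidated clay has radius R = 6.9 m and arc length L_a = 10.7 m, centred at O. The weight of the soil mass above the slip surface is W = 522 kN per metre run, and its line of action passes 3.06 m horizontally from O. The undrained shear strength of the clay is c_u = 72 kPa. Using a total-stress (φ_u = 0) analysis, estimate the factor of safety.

Taking moments about the centre O, the resisting moment is provided by the undrained shear strength acting along the arc:
M_R = c_u·L_a·R = 72·10.70·6.9 = 5315.8 kN·m/m
M_D = W·d = 522·3.06 = 1597.3 kN·m/m
FS = M_R / M_D = 5315.8 / 1597.3 = 3.328

FS = 3.33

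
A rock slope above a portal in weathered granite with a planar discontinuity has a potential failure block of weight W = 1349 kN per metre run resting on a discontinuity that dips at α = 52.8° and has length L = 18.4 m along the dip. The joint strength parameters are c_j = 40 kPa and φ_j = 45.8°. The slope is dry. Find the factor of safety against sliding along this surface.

FS = 1.47

Resolving the block weight along and normal to the plane and applying the Mohr–Coulomb strength on the joint:
N' = W cosα = 1349·cos52.8° = 815.6 kN/m
Driving force T = W sinα = 1349·sin52.8° = 1074.5 kN/m
Resisting force R = c_j·L + N'·tanφ_j = 40·18.4 + 815.6·tan45.8° = 736.0 + 838.7 = 1574.7 kN/m
FS = R / T = 1574.7 / 1074.5 = 1.465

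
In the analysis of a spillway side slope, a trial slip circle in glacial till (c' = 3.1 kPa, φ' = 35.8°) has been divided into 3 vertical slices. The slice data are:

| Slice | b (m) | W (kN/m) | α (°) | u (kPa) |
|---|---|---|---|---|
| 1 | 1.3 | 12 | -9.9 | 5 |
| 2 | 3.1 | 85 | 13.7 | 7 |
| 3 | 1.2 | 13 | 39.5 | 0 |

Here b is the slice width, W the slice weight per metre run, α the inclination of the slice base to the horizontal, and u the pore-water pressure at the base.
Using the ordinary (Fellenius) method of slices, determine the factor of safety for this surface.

Ordinary method of slices: FS = Σ[c'·Δl_i + (W_i cosα_i − u_i·Δl_i)·tanφ'] / Σ W_i sinα_i, with Δl_i = b_i / cosα_i.
Slice 1: Δl = 1.3/cos(-9.9°) = 1.320 m; N'_1 = 12·cos(-9.9°) − 5·1.320 = 5.2; c'Δl = 4.09; W sinα = -2.1
Slice 2: Δl = 3.1/cos13.7° = 3.191 m; N'_2 = 85·cos13.7° − 7·3.191 = 60.2; c'Δl = 9.89; W sinα = 20.1
Slice 3: Δl = 1.2/cos39.5° = 1.555 m; N'_3 = 13·cos39.5° − 0·1.555 = 10.0; c'Δl = 4.82; W sinα = 8.3
Σc'Δl = 18.8 kN/m; ΣN' = 75.5 kN/m; ΣW sinα = 26.3 kN/m
Resisting = 18.8 + 75.5·tan35.8° = 18.8 + 54.5 = 73.3 kN/m
FS = 73.3 / 26.3 = 2.781

FS = 2.78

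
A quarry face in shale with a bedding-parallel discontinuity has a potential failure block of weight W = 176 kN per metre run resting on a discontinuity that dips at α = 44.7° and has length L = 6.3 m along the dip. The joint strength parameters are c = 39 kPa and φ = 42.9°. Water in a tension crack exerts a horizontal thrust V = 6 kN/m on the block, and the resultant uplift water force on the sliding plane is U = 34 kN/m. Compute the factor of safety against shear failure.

Resolving the block weight along and normal to the plane and applying the Mohr–Coulomb strength on the joint:
N' = W cosα − U − V sinα = 176·cos44.7° − 34 − 6·sin44.7° = 86.9 kN/m
Driving force T = W sinα + V cosα = 176·sin44.7° + 6·cos44.7° = 128.1 kN/m
Resisting force R = c·L + N'·tanφ = 39·6.3 + 86.9·tan42.9° = 245.7 + 80.7 = 326.4 kN/m
FS = R / T = 326.4 / 128.1 = 2.549

FS = 2.55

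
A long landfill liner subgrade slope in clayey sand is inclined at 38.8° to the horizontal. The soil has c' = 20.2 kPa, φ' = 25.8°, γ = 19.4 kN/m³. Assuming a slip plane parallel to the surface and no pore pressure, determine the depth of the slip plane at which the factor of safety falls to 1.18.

Setting FS = 1.18 in FS = [c' + γz cos²β tanφ'] / [γz sinβ cosβ] and solving for z:
z = c' / [γ cosβ (FS·sinβ − cosβ·tanφ')]
  = 20.2 / [19.4·cos38.8°·(1.18·sin38.8° − cos38.8°·tan25.8°)]
  = 20.2 / [19.4·0.7793·(1.18·0.6266 − 0.7793·0.4834)]
  = 20.2 / 5.4829 = 3.684 m

z = 3.68 m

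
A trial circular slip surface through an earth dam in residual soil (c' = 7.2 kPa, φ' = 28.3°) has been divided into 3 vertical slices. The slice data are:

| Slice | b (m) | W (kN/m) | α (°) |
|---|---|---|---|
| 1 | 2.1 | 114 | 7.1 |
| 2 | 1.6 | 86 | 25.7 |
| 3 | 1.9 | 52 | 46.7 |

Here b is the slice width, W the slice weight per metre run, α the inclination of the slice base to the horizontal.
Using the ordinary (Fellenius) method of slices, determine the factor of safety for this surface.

FS = 1.90

Ordinary method of slices: FS = Σ[c'·Δl_i + (W_i cosα_i)·tanφ'] / Σ W_i sinα_i, with Δl_i = b_i / cosα_i.
Slice 1: Δl = 2.1/cos7.1° = 2.116 m; N'_1 = 114·cos7.1° = 113.1; c'Δl = 15.24; W sinα = 14.1
Slice 2: Δl = 1.6/cos25.7° = 1.776 m; N'_2 = 86·cos25.7° = 77.5; c'Δl = 12.78; W sinα = 37.3
Slice 3: Δl = 1.9/cos46.7° = 2.770 m; N'_3 = 52·cos46.7° = 35.7; c'Δl = 19.95; W sinα = 37.8
Σc'Δl = 48.0 kN/m; ΣN' = 226.3 kN/m; ΣW sinα = 89.2 kN/m
Resisting = 48.0 + 226.3·tan28.3° = 48.0 + 121.8 = 169.8 kN/m
FS = 169.8 / 89.2 = 1.903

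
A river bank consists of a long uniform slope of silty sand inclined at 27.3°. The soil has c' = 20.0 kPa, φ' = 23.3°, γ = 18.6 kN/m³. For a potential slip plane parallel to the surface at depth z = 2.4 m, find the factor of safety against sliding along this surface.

FS = 1.93

For an infinite slope with a slip plane parallel to the surface (no pore pressure): FS = [c' + γz cos²β tanφ'] / [γz sinβ cosβ].
γz = 18.6·2.4 = 44.64 kN/m²
Numerator = 20.0 + 44.64·cos²27.3°·tan23.3° = 20.0 + 44.64·0.7896·0.4307 = 35.181 kPa
Denominator = 44.64·sin27.3°·cos27.3° = 44.64·0.4586·0.8886 = 18.194 kPa
FS = 35.181 / 18.194 = 1.934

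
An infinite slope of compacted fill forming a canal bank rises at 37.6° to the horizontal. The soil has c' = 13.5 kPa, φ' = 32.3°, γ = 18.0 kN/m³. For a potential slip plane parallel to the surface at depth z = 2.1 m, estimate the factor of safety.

For an infinite slope with a slip plane parallel to the surface (no pore pressure): FS = [c' + γz cos²β tanφ'] / [γz sinβ cosβ].
γz = 18.0·2.1 = 37.80 kN/m²
Numerator = 13.5 + 37.80·cos²37.6°·tan32.3° = 13.5 + 37.80·0.6277·0.6322 = 28.500 kPa
Denominator = 37.80·sin37.6°·cos37.6° = 37.80·0.6101·0.7923 = 18.273 kPa
FS = 28.500 / 18.273 = 1.560

FS = 1.56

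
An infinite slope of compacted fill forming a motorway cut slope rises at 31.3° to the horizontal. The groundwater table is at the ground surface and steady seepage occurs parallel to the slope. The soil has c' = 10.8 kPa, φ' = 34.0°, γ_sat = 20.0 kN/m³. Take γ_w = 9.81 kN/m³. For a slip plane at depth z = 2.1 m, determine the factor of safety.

FS = 1.14

With seepage parallel to the slope and the water table at the surface, the effective normal stress on the slip plane uses the buoyant unit weight γ' = γ_sat − γ_w while the driving shear stress uses γ_sat:
FS = [c' + γ' z cos²β tanφ'] / [γ_sat z sinβ cosβ]
γ' = 20.0 − 9.81 = 10.19 kN/m³
Numerator = 10.8 + 10.19·2.1·cos²31.3°·tan34.0° = 10.8 + 10.19·2.1·0.7301·0.6745 = 21.338 kPa
Denominator = 20.0·2.1·sin31.3°·cos31.3° = 20.0·2.1·0.5195·0.8545 = 18.644 kPa
FS = 21.338 / 18.644 = 1.144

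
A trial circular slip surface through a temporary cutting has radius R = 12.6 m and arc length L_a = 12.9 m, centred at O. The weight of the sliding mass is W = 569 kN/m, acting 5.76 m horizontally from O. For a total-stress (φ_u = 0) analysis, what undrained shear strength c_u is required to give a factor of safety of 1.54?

FS = c_u·L_a·R / (W·d), so c_u = FS·W·d / (L_a·R).
c_u = 1.54·569·5.76 / (12.90·12.6) = 5047.3 / 162.54 = 31.05 kPa

c_u = 31.1 kPa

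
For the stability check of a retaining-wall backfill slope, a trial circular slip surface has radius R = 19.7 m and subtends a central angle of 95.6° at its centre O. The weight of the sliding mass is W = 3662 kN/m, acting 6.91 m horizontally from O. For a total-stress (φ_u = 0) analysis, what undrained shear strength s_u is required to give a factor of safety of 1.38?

FS = s_u·L_a·R / (W·d), so s_u = FS·W·d / (L_a·R).
Arc length L_a = R·θ = 19.7·(95.6°·π/180) = 19.7·1.6685 = 32.87 m
s_u = 1.38·3662·6.91 / (32.87·19.7) = 34920.1 / 647.54 = 53.93 kPa

s_u = 53.9 kPa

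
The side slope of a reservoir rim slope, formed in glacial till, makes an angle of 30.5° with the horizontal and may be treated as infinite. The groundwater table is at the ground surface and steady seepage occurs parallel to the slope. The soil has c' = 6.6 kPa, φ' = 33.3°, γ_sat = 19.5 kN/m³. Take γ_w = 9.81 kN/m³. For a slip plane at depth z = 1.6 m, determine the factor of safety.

FS = 1.04

With seepage parallel to the slope and the water table at the surface, the effective normal stress on the slip plane uses the buoyant unit weight γ' = γ_sat − γ_w while the driving shear stress uses γ_sat:
FS = [c' + γ' z cos²β tanφ'] / [γ_sat z sinβ cosβ]
γ' = 19.5 − 9.81 = 9.69 kN/m³
Numerator = 6.6 + 9.69·1.6·cos²30.5°·tan33.3° = 6.6 + 9.69·1.6·0.7424·0.6569 = 14.161 kPa
Denominator = 19.5·1.6·sin30.5°·cos30.5° = 19.5·1.6·0.5075·0.8616 = 13.644 kPa
FS = 14.161 / 13.644 = 1.038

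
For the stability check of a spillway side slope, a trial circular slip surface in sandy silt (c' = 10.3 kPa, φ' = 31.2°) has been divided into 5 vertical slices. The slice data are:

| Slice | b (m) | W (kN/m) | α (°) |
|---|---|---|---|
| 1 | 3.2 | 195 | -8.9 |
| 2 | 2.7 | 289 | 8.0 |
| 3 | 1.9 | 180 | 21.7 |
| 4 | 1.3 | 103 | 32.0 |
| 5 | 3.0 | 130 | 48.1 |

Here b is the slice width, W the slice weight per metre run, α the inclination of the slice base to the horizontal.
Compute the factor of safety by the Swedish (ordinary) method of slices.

Ordinary method of slices: FS = Σ[c'·Δl_i + (W_i cosα_i)·tanφ'] / Σ W_i sinα_i, with Δl_i = b_i / cosα_i.
Slice 1: Δl = 3.2/cos(-8.9°) = 3.239 m; N'_1 = 195·cos(-8.9°) = 192.7; c'Δl = 33.36; W sinα = -30.2
Slice 2: Δl = 2.7/cos8.0° = 2.727 m; N'_2 = 289·cos8.0° = 286.2; c'Δl = 28.08; W sinα = 40.2
Slice 3: Δl = 1.9/cos21.7° = 2.045 m; N'_3 = 180·cos21.7° = 167.2; c'Δl = 21.06; W sinα = 66.6
Slice 4: Δl = 1.3/cos32.0° = 1.533 m; N'_4 = 103·cos32.0° = 87.3; c'Δl = 15.79; W sinα = 54.6
Slice 5: Δl = 3.0/cos48.1° = 4.492 m; N'_5 = 130·cos48.1° = 86.8; c'Δl = 46.27; W sinα = 96.8
Σc'Δl = 144.6 kN/m; ΣN' = 820.3 kN/m; ΣW sinα = 227.9 kN/m
Resisting = 144.6 + 820.3·tan31.2° = 144.6 + 496.8 = 641.3 kN/m
FS = 641.3 / 227.9 = 2.813

FS = 2.81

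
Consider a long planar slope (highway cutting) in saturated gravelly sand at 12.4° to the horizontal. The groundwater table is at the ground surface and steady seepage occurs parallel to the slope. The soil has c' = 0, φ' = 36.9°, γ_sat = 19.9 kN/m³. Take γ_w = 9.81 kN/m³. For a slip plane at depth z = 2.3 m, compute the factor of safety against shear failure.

FS = 1.73

With seepage parallel to the slope and the water table at the surface, the effective normal stress on the slip plane uses the buoyant unit weight γ' = γ_sat − γ_w while the driving shear stress uses γ_sat:
FS = [c' + γ' z cos²β tanφ'] / [γ_sat z sinβ cosβ]
(For c' = 0 this reduces to FS = (γ'/γ_sat)·tanφ'/tanβ.)
γ' = 19.9 − 9.81 = 10.09 kN/m³
Numerator = 0.0 + 10.09·2.3·cos²12.4°·tan36.9° = 0.0 + 10.09·2.3·0.9539·0.7508 = 16.621 kPa
Denominator = 19.9·2.3·sin12.4°·cos12.4° = 19.9·2.3·0.2147·0.9767 = 9.599 kPa
FS = 16.621 / 9.599 = 1.731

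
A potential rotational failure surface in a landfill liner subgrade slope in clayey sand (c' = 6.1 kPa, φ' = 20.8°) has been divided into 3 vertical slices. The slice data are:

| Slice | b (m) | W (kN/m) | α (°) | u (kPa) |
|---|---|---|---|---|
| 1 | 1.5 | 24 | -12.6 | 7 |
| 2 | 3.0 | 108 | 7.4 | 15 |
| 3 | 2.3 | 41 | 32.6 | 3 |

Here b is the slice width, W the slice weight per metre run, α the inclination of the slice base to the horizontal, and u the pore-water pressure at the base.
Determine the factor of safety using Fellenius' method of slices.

FS = 2.69

Ordinary method of slices: FS = Σ[c'·Δl_i + (W_i cosα_i − u_i·Δl_i)·tanφ'] / Σ W_i sinα_i, with Δl_i = b_i / cosα_i.
Slice 1: Δl = 1.5/cos(-12.6°) = 1.537 m; N'_1 = 24·cos(-12.6°) − 7·1.537 = 12.7; c'Δl = 9.38; W sinα = -5.2
Slice 2: Δl = 3.0/cos7.4° = 3.025 m; N'_2 = 108·cos7.4° − 15·3.025 = 61.7; c'Δl = 18.45; W sinα = 13.9
Slice 3: Δl = 2.3/cos32.6° = 2.730 m; N'_3 = 41·cos32.6° − 3·2.730 = 26.4; c'Δl = 16.65; W sinα = 22.1
Σc'Δl = 44.5 kN/m; ΣN' = 100.7 kN/m; ΣW sinα = 30.8 kN/m
Resisting = 44.5 + 100.7·tan20.8° = 44.5 + 38.3 = 82.7 kN/m
FS = 82.7 / 30.8 = 2.690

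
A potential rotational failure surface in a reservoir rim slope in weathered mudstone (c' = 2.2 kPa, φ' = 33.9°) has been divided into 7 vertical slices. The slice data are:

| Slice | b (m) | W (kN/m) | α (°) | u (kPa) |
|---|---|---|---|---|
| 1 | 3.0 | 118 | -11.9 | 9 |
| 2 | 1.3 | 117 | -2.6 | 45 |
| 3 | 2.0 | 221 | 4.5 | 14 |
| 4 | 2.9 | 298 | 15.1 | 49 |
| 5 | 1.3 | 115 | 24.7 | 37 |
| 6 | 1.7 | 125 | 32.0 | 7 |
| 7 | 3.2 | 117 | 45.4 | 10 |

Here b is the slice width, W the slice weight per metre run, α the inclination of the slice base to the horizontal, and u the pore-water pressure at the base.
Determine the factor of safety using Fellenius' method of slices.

FS = 1.83

Ordinary method of slices: FS = Σ[c'·Δl_i + (W_i cosα_i − u_i·Δl_i)·tanφ'] / Σ W_i sinα_i, with Δl_i = b_i / cosα_i.
Slice 1: Δl = 3.0/cos(-11.9°) = 3.066 m; N'_1 = 118·cos(-11.9°) − 9·3.066 = 87.9; c'Δl = 6.74; W sinα = -24.3
Slice 2: Δl = 1.3/cos(-2.6°) = 1.301 m; N'_2 = 117·cos(-2.6°) − 45·1.301 = 58.3; c'Δl = 2.86; W sinα = -5.3
Slice 3: Δl = 2.0/cos4.5° = 2.006 m; N'_3 = 221·cos4.5° − 14·2.006 = 192.2; c'Δl = 4.41; W sinα = 17.3
Slice 4: Δl = 2.9/cos15.1° = 3.004 m; N'_4 = 298·cos15.1° − 49·3.004 = 140.5; c'Δl = 6.61; W sinα = 77.6
Slice 5: Δl = 1.3/cos24.7° = 1.431 m; N'_5 = 115·cos24.7° − 37·1.431 = 51.5; c'Δl = 3.15; W sinα = 48.1
Slice 6: Δl = 1.7/cos32.0° = 2.005 m; N'_6 = 125·cos32.0° − 7·2.005 = 92.0; c'Δl = 4.41; W sinα = 66.2
Slice 7: Δl = 3.2/cos45.4° = 4.557 m; N'_7 = 117·cos45.4° − 10·4.557 = 36.6; c'Δl = 10.03; W sinα = 83.3
Σc'Δl = 38.2 kN/m; ΣN' = 659.0 kN/m; ΣW sinα = 262.9 kN/m
Resisting = 38.2 + 659.0·tan33.9° = 38.2 + 442.9 = 481.1 kN/m
FS = 481.1 / 262.9 = 1.830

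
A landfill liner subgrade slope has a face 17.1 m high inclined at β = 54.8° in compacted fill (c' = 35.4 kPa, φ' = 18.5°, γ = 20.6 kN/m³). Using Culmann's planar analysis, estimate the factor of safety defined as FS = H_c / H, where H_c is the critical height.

H_c = (4c'/γ) · sinβ cosφ' / [1 − cos(β − φ')]
    = (4·35.4/20.6) · sin54.8°·cos18.5° / [1 − cos36.3°]
    = 6.874 · 0.7749 / 0.1941 = 27.45 m
FS = H_c / H = 27.45 / 17.1 = 1.605

FS = 1.61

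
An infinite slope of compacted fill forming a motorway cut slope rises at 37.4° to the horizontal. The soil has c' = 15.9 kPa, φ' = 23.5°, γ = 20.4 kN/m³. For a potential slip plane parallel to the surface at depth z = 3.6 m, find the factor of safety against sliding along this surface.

FS = 1.02

For an infinite slope with a slip plane parallel to the surface (no pore pressure): FS = [c' + γz cos²β tanφ'] / [γz sinβ cosβ].
γz = 20.4·3.6 = 73.44 kN/m²
Numerator = 15.9 + 73.44·cos²37.4°·tan23.5° = 15.9 + 73.44·0.6311·0.4348 = 36.053 kPa
Denominator = 73.44·sin37.4°·cos37.4° = 73.44·0.6074·0.7944 = 35.435 kPa
FS = 36.053 / 35.435 = 1.017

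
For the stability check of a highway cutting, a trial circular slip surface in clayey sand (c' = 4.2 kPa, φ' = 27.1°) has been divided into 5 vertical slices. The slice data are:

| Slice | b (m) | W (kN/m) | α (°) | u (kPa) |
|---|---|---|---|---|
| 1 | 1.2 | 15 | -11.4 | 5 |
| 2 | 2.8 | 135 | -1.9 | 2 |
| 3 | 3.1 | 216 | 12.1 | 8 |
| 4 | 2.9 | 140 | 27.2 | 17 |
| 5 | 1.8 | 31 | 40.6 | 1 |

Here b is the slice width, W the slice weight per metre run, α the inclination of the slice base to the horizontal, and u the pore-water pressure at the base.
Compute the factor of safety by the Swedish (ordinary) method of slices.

FS = 2.18

Ordinary method of slices: FS = Σ[c'·Δl_i + (W_i cosα_i − u_i·Δl_i)·tanφ'] / Σ W_i sinα_i, with Δl_i = b_i / cosα_i.
Slice 1: Δl = 1.2/cos(-11.4°) = 1.224 m; N'_1 = 15·cos(-11.4°) − 5·1.224 = 8.6; c'Δl = 5.14; W sinα = -3.0
Slice 2: Δl = 2.8/cos(-1.9°) = 2.802 m; N'_2 = 135·cos(-1.9°) − 2·2.802 = 129.3; c'Δl = 11.77; W sinα = -4.5
Slice 3: Δl = 3.1/cos12.1° = 3.170 m; N'_3 = 216·cos12.1° − 8·3.170 = 185.8; c'Δl = 13.32; W sinα = 45.3
Slice 4: Δl = 2.9/cos27.2° = 3.261 m; N'_4 = 140·cos27.2° − 17·3.261 = 69.1; c'Δl = 13.69; W sinα = 64.0
Slice 5: Δl = 1.8/cos40.6° = 2.371 m; N'_5 = 31·cos40.6° − 1·2.371 = 21.2; c'Δl = 9.96; W sinα = 20.2
Σc'Δl = 53.9 kN/m; ΣN' = 414.0 kN/m; ΣW sinα = 122.0 kN/m
Resisting = 53.9 + 414.0·tan27.1° = 53.9 + 211.9 = 265.7 kN/m
FS = 265.7 / 122.0 = 2.178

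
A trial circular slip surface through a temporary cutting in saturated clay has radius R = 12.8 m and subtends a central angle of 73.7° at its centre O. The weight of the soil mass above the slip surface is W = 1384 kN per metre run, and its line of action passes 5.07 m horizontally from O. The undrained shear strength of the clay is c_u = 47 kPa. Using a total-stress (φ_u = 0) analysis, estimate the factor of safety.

FS = 1.41

Taking moments about the centre O, the resisting moment is provided by the undrained shear strength acting along the arc:
Arc length L_a = R·θ = 12.8·(73.7°·π/180) = 12.8·1.2863 = 16.46 m
M_R = c_u·L_a·R = 47·16.46·12.8 = 9905.2 kN·m/m
M_D = W·d = 1384·5.07 = 7016.9 kN·m/m
FS = M_R / M_D = 9905.2 / 7016.9 = 1.412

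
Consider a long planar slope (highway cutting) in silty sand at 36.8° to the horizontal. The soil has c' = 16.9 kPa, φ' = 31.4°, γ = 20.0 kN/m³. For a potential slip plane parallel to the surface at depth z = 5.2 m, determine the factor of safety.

For an infinite slope with a slip plane parallel to the surface (no pore pressure): FS = [c' + γz cos²β tanφ'] / [γz sinβ cosβ].
γz = 20.0·5.2 = 104.00 kN/m²
Numerator = 16.9 + 104.00·cos²36.8°·tan31.4° = 16.9 + 104.00·0.6412·0.6104 = 57.603 kPa
Denominator = 104.00·sin36.8°·cos36.8° = 104.00·0.5990·0.8007 = 49.884 kPa
FS = 57.603 / 49.884 = 1.155

FS = 1.15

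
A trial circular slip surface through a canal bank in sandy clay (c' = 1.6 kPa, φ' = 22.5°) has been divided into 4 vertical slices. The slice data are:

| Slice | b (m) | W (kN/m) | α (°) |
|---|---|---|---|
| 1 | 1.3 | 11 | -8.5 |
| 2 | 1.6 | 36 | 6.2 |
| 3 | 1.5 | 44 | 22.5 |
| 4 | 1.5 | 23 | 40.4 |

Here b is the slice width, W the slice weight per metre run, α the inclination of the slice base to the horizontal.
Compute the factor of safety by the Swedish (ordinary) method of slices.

Ordinary method of slices: FS = Σ[c'·Δl_i + (W_i cosα_i)·tanφ'] / Σ W_i sinα_i, with Δl_i = b_i / cosα_i.
Slice 1: Δl = 1.3/cos(-8.5°) = 1.314 m; N'_1 = 11·cos(-8.5°) = 10.9; c'Δl = 2.10; W sinα = -1.6
Slice 2: Δl = 1.6/cos6.2° = 1.609 m; N'_2 = 36·cos6.2° = 35.8; c'Δl = 2.58; W sinα = 3.9
Slice 3: Δl = 1.5/cos22.5° = 1.624 m; N'_3 = 44·cos22.5° = 40.7; c'Δl = 2.60; W sinα = 16.8
Slice 4: Δl = 1.5/cos40.4° = 1.970 m; N'_4 = 23·cos40.4° = 17.5; c'Δl = 3.15; W sinα = 14.9
Σc'Δl = 10.4 kN/m; ΣN' = 104.8 kN/m; ΣW sinα = 34.0 kN/m
Resisting = 10.4 + 104.8·tan22.5° = 10.4 + 43.4 = 53.9 kN/m
FS = 53.9 / 34.0 = 1.584

FS = 1.58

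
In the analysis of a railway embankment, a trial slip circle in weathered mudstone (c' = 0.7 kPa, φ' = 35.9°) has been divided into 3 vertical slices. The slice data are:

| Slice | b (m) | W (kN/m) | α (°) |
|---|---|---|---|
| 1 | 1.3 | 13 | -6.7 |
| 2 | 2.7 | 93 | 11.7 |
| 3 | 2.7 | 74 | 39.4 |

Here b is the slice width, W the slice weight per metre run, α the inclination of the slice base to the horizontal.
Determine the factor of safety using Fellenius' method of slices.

Ordinary method of slices: FS = Σ[c'·Δl_i + (W_i cosα_i)·tanφ'] / Σ W_i sinα_i, with Δl_i = b_i / cosα_i.
Slice 1: Δl = 1.3/cos(-6.7°) = 1.309 m; N'_1 = 13·cos(-6.7°) = 12.9; c'Δl = 0.92; W sinα = -1.5
Slice 2: Δl = 2.7/cos11.7° = 2.757 m; N'_2 = 93·cos11.7° = 91.1; c'Δl = 1.93; W sinα = 18.9
Slice 3: Δl = 2.7/cos39.4° = 3.494 m; N'_3 = 74·cos39.4° = 57.2; c'Δl = 2.45; W sinα = 47.0
Σc'Δl = 5.3 kN/m; ΣN' = 161.2 kN/m; ΣW sinα = 64.3 kN/m
Resisting = 5.3 + 161.2·tan35.9° = 5.3 + 116.7 = 122.0 kN/m
FS = 122.0 / 64.3 = 1.896

FS = 1.90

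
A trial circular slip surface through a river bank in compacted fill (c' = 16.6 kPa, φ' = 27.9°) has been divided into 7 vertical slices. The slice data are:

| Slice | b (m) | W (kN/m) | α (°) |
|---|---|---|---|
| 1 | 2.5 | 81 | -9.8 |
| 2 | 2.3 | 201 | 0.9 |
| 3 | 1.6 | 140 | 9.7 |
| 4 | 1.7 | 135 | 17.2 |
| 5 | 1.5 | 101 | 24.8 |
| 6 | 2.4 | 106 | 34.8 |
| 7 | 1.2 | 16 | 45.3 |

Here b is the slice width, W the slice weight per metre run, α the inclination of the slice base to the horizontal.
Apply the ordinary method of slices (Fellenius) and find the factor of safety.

FS = 3.78

Ordinary method of slices: FS = Σ[c'·Δl_i + (W_i cosα_i)·tanφ'] / Σ W_i sinα_i, with Δl_i = b_i / cosα_i.
Slice 1: Δl = 2.5/cos(-9.8°) = 2.537 m; N'_1 = 81·cos(-9.8°) = 79.8; c'Δl = 42.11; W sinα = -13.8
Slice 2: Δl = 2.3/cos0.9° = 2.300 m; N'_2 = 201·cos0.9° = 201.0; c'Δl = 38.18; W sinα = 3.2
Slice 3: Δl = 1.6/cos9.7° = 1.623 m; N'_3 = 140·cos9.7° = 138.0; c'Δl = 26.95; W sinα = 23.6
Slice 4: Δl = 1.7/cos17.2° = 1.780 m; N'_4 = 135·cos17.2° = 129.0; c'Δl = 29.54; W sinα = 39.9
Slice 5: Δl = 1.5/cos24.8° = 1.652 m; N'_5 = 101·cos24.8° = 91.7; c'Δl = 27.43; W sinα = 42.4
Slice 6: Δl = 2.4/cos34.8° = 2.923 m; N'_6 = 106·cos34.8° = 87.0; c'Δl = 48.52; W sinα = 60.5
Slice 7: Δl = 1.2/cos45.3° = 1.706 m; N'_7 = 16·cos45.3° = 11.3; c'Δl = 28.32; W sinα = 11.4
Σc'Δl = 241.1 kN/m; ΣN' = 737.7 kN/m; ΣW sinα = 167.1 kN/m
Resisting = 241.1 + 737.7·tan27.9° = 241.1 + 390.6 = 631.7 kN/m
FS = 631.7 / 167.1 = 3.780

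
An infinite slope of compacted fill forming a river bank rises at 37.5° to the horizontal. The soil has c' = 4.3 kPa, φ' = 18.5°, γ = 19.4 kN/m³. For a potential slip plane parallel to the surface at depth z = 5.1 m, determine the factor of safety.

FS = 0.53

For an infinite slope with a slip plane parallel to the surface (no pore pressure): FS = [c' + γz cos²β tanφ'] / [γz sinβ cosβ].
γz = 19.4·5.1 = 98.94 kN/m²
Numerator = 4.3 + 98.94·cos²37.5°·tan18.5° = 4.3 + 98.94·0.6294·0.3346 = 25.137 kPa
Denominator = 98.94·sin37.5°·cos37.5° = 98.94·0.6088·0.7934 = 47.784 kPa
FS = 25.137 / 47.784 = 0.526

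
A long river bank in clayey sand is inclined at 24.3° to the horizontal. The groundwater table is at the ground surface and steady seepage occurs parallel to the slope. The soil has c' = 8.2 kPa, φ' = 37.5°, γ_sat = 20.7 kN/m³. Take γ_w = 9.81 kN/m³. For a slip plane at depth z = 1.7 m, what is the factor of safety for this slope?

With seepage parallel to the slope and the water table at the surface, the effective normal stress on the slip plane uses the buoyant unit weight γ' = γ_sat − γ_w while the driving shear stress uses γ_sat:
FS = [c' + γ' z cos²β tanφ'] / [γ_sat z sinβ cosβ]
γ' = 20.7 − 9.81 = 10.89 kN/m³
Numerator = 8.2 + 10.89·1.7·cos²24.3°·tan37.5° = 8.2 + 10.89·1.7·0.8307·0.7673 = 20.000 kPa
Denominator = 20.7·1.7·sin24.3°·cos24.3° = 20.7·1.7·0.4115·0.9114 = 13.198 kPa
FS = 20.000 / 13.198 = 1.515

FS = 1.52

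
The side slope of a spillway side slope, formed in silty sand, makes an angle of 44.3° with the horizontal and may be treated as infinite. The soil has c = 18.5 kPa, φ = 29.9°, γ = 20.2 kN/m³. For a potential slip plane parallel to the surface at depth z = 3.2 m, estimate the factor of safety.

For an infinite slope with a slip plane parallel to the surface (no pore pressure): FS = [c + γz cos²β tanφ] / [γz sinβ cosβ].
γz = 20.2·3.2 = 64.64 kN/m²
Numerator = 18.5 + 64.64·cos²44.3°·tan29.9° = 18.5 + 64.64·0.5122·0.5750 = 37.539 kPa
Denominator = 64.64·sin44.3°·cos44.3° = 64.64·0.6984·0.7157 = 32.310 kPa
FS = 37.539 / 32.310 = 1.162

FS = 1.16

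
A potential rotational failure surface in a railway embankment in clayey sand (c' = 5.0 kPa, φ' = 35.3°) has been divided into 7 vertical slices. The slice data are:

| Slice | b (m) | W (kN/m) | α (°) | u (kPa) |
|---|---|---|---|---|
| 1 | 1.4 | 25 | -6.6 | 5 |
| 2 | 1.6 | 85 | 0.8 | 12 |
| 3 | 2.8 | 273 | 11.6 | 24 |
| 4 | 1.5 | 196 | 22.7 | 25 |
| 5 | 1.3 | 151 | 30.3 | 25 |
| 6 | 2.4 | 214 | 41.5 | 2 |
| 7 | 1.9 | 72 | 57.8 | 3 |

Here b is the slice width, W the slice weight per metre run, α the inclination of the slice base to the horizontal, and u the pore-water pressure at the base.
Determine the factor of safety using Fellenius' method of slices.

Ordinary method of slices: FS = Σ[c'·Δl_i + (W_i cosα_i − u_i·Δl_i)·tanφ'] / Σ W_i sinα_i, with Δl_i = b_i / cosα_i.
Slice 1: Δl = 1.4/cos(-6.6°) = 1.409 m; N'_1 = 25·cos(-6.6°) − 5·1.409 = 17.8; c'Δl = 7.05; W sinα = -2.9
Slice 2: Δl = 1.6/cos0.8° = 1.600 m; N'_2 = 85·cos0.8° − 12·1.600 = 65.8; c'Δl = 8.00; W sinα = 1.2
Slice 3: Δl = 2.8/cos11.6° = 2.858 m; N'_3 = 273·cos11.6° − 24·2.858 = 198.8; c'Δl = 14.29; W sinα = 54.9
Slice 4: Δl = 1.5/cos22.7° = 1.626 m; N'_4 = 196·cos22.7° − 25·1.626 = 140.2; c'Δl = 8.13; W sinα = 75.6
Slice 5: Δl = 1.3/cos30.3° = 1.506 m; N'_5 = 151·cos30.3° − 25·1.506 = 92.7; c'Δl = 7.53; W sinα = 76.2
Slice 6: Δl = 2.4/cos41.5° = 3.204 m; N'_6 = 214·cos41.5° − 2·3.204 = 153.9; c'Δl = 16.02; W sinα = 141.8
Slice 7: Δl = 1.9/cos57.8° = 3.566 m; N'_7 = 72·cos57.8° − 3·3.566 = 27.7; c'Δl = 17.83; W sinα = 60.9
Σc'Δl = 78.8 kN/m; ΣN' = 696.8 kN/m; ΣW sinα = 407.8 kN/m
Resisting = 78.8 + 696.8·tan35.3° = 78.8 + 493.4 = 572.2 kN/m
FS = 572.2 / 407.8 = 1.403

FS = 1.40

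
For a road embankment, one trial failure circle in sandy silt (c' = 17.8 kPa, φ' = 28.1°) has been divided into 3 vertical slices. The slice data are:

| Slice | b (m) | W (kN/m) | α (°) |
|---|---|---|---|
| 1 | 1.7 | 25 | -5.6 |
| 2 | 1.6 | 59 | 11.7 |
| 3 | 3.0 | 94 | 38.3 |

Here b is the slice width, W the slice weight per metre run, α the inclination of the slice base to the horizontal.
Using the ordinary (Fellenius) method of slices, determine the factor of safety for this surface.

Ordinary method of slices: FS = Σ[c'·Δl_i + (W_i cosα_i)·tanφ'] / Σ W_i sinα_i, with Δl_i = b_i / cosα_i.
Slice 1: Δl = 1.7/cos(-5.6°) = 1.708 m; N'_1 = 25·cos(-5.6°) = 24.9; c'Δl = 30.41; W sinα = -2.4
Slice 2: Δl = 1.6/cos11.7° = 1.634 m; N'_2 = 59·cos11.7° = 57.8; c'Δl = 29.08; W sinα = 12.0
Slice 3: Δl = 3.0/cos38.3° = 3.823 m; N'_3 = 94·cos38.3° = 73.8; c'Δl = 68.04; W sinα = 58.3
Σc'Δl = 127.5 kN/m; ΣN' = 156.4 kN/m; ΣW sinα = 67.8 kN/m
Resisting = 127.5 + 156.4·tan28.1° = 127.5 + 83.5 = 211.1 kN/m
FS = 211.1 / 67.8 = 3.114

FS = 3.11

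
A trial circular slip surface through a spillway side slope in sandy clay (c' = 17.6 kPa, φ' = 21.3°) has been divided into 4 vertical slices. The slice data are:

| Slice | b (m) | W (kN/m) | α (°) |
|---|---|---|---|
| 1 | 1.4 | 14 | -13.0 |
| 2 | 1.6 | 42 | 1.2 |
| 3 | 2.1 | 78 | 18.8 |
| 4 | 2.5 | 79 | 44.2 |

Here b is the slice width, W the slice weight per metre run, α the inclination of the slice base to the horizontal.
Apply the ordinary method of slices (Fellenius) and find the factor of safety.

FS = 2.91

Ordinary method of slices: FS = Σ[c'·Δl_i + (W_i cosα_i)·tanφ'] / Σ W_i sinα_i, with Δl_i = b_i / cosα_i.
Slice 1: Δl = 1.4/cos(-13.0°) = 1.437 m; N'_1 = 14·cos(-13.0°) = 13.6; c'Δl = 25.29; W sinα = -3.1
Slice 2: Δl = 1.6/cos1.2° = 1.600 m; N'_2 = 42·cos1.2° = 42.0; c'Δl = 28.17; W sinα = 0.9
Slice 3: Δl = 2.1/cos18.8° = 2.218 m; N'_3 = 78·cos18.8° = 73.8; c'Δl = 39.04; W sinα = 25.1
Slice 4: Δl = 2.5/cos44.2° = 3.487 m; N'_4 = 79·cos44.2° = 56.6; c'Δl = 61.37; W sinα = 55.1
Σc'Δl = 153.9 kN/m; ΣN' = 186.1 kN/m; ΣW sinα = 77.9 kN/m
Resisting = 153.9 + 186.1·tan21.3° = 153.9 + 72.6 = 226.4 kN/m
FS = 226.4 / 77.9 = 2.905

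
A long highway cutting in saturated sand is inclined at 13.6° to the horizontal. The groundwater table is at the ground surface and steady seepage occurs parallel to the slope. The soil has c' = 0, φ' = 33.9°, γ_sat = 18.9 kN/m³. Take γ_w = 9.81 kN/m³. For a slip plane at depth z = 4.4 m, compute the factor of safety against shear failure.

With seepage parallel to the slope and the water table at the surface, the effective normal stress on the slip plane uses the buoyant unit weight γ' = γ_sat − γ_w while the driving shear stress uses γ_sat:
FS = [c' + γ' z cos²β tanφ'] / [γ_sat z sinβ cosβ]
(For c' = 0 this reduces to FS = (γ'/γ_sat)·tanφ'/tanβ.)
γ' = 18.9 − 9.81 = 9.09 kN/m³
Numerator = 0.0 + 9.09·4.4·cos²13.6°·tan33.9° = 0.0 + 9.09·4.4·0.9447·0.6720 = 25.390 kPa
Denominator = 18.9·4.4·sin13.6°·cos13.6° = 18.9·4.4·0.2351·0.9720 = 19.006 kPa
FS = 25.390 / 19.006 = 1.336

FS = 1.34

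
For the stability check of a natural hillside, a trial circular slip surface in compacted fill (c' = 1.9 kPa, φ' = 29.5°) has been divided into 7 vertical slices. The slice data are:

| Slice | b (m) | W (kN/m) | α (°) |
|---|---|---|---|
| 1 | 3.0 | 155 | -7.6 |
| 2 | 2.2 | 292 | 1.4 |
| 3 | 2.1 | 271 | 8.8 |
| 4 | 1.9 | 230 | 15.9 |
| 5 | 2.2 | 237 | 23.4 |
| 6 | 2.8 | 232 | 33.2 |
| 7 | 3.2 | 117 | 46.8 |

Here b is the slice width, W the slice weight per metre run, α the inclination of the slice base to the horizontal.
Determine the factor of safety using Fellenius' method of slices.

FS = 2.12

Ordinary method of slices: FS = Σ[c'·Δl_i + (W_i cosα_i)·tanφ'] / Σ W_i sinα_i, with Δl_i = b_i / cosα_i.
Slice 1: Δl = 3.0/cos(-7.6°) = 3.027 m; N'_1 = 155·cos(-7.6°) = 153.6; c'Δl = 5.75; W sinα = -20.5
Slice 2: Δl = 2.2/cos1.4° = 2.201 m; N'_2 = 292·cos1.4° = 291.9; c'Δl = 4.18; W sinα = 7.1
Slice 3: Δl = 2.1/cos8.8° = 2.125 m; N'_3 = 271·cos8.8° = 267.8; c'Δl = 4.04; W sinα = 41.5
Slice 4: Δl = 1.9/cos15.9° = 1.976 m; N'_4 = 230·cos15.9° = 221.2; c'Δl = 3.75; W sinα = 63.0
Slice 5: Δl = 2.2/cos23.4° = 2.397 m; N'_5 = 237·cos23.4° = 217.5; c'Δl = 4.55; W sinα = 94.1
Slice 6: Δl = 2.8/cos33.2° = 3.346 m; N'_6 = 232·cos33.2° = 194.1; c'Δl = 6.36; W sinα = 127.0
Slice 7: Δl = 3.2/cos46.8° = 4.675 m; N'_7 = 117·cos46.8° = 80.1; c'Δl = 8.88; W sinα = 85.3
Σc'Δl = 37.5 kN/m; ΣN' = 1426.3 kN/m; ΣW sinα = 397.6 kN/m
Resisting = 37.5 + 1426.3·tan29.5° = 37.5 + 807.0 = 844.5 kN/m
FS = 844.5 / 397.6 = 2.124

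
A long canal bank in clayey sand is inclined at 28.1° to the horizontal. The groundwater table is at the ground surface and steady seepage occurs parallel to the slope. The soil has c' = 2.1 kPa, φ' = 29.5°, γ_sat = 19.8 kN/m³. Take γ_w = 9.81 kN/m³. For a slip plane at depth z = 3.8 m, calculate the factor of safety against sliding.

FS = 0.60

With seepage parallel to the slope and the water table at the surface, the effective normal stress on the slip plane uses the buoyant unit weight γ' = γ_sat − γ_w while the driving shear stress uses γ_sat:
FS = [c' + γ' z cos²β tanφ'] / [γ_sat z sinβ cosβ]
γ' = 19.8 − 9.81 = 9.99 kN/m³
Numerator = 2.1 + 9.99·3.8·cos²28.1°·tan29.5° = 2.1 + 9.99·3.8·0.7781·0.5658 = 18.813 kPa
Denominator = 19.8·3.8·sin28.1°·cos28.1° = 19.8·3.8·0.4710·0.8821 = 31.262 kPa
FS = 18.813 / 31.262 = 0.602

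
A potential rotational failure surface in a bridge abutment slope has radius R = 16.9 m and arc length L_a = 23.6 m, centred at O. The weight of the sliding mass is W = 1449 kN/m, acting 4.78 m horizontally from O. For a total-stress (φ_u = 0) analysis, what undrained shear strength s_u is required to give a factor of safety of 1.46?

FS = s_u·L_a·R / (W·d), so s_u = FS·W·d / (L_a·R).
s_u = 1.46·1449·4.78 / (23.60·16.9) = 10112.3 / 398.84 = 25.35 kPa

s_u = 25.4 kPa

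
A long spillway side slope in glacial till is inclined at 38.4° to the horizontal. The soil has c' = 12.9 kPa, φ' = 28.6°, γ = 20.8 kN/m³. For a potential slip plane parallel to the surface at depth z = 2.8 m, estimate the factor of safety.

FS = 1.14

For an infinite slope with a slip plane parallel to the surface (no pore pressure): FS = [c' + γz cos²β tanφ'] / [γz sinβ cosβ].
γz = 20.8·2.8 = 58.24 kN/m²
Numerator = 12.9 + 58.24·cos²38.4°·tan28.6° = 12.9 + 58.24·0.6142·0.5452 = 32.402 kPa
Denominator = 58.24·sin38.4°·cos38.4° = 58.24·0.6211·0.7837 = 28.351 kPa
FS = 32.402 / 28.351 = 1.143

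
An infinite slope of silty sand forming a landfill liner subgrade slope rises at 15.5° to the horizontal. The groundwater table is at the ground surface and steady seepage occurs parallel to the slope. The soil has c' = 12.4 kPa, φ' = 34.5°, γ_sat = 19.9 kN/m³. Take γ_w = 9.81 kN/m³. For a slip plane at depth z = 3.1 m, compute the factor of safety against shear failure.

FS = 2.04

With seepage parallel to the slope and the water table at the surface, the effective normal stress on the slip plane uses the buoyant unit weight γ' = γ_sat − γ_w while the driving shear stress uses γ_sat:
FS = [c' + γ' z cos²β tanφ'] / [γ_sat z sinβ cosβ]
γ' = 19.9 − 9.81 = 10.09 kN/m³
Numerator = 12.4 + 10.09·3.1·cos²15.5°·tan34.5° = 12.4 + 10.09·3.1·0.9286·0.6873 = 32.362 kPa
Denominator = 19.9·3.1·sin15.5°·cos15.5° = 19.9·3.1·0.2672·0.9636 = 15.886 kPa
FS = 32.362 / 15.886 = 2.037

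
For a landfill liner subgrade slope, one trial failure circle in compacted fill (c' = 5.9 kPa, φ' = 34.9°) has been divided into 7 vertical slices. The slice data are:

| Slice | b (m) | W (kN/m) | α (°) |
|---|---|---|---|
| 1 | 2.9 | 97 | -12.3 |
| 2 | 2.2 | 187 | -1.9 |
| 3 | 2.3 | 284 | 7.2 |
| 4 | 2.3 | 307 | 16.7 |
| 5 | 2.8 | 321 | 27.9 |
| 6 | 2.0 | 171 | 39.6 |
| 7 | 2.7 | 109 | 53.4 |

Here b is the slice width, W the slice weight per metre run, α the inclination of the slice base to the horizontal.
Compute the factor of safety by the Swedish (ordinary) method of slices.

FS = 2.37

Ordinary method of slices: FS = Σ[c'·Δl_i + (W_i cosα_i)·tanφ'] / Σ W_i sinα_i, with Δl_i = b_i / cosα_i.
Slice 1: Δl = 2.9/cos(-12.3°) = 2.968 m; N'_1 = 97·cos(-12.3°) = 94.8; c'Δl = 17.51; W sinα = -20.7
Slice 2: Δl = 2.2/cos(-1.9°) = 2.201 m; N'_2 = 187·cos(-1.9°) = 186.9; c'Δl = 12.99; W sinα = -6.2
Slice 3: Δl = 2.3/cos7.2° = 2.318 m; N'_3 = 284·cos7.2° = 281.8; c'Δl = 13.68; W sinα = 35.6
Slice 4: Δl = 2.3/cos16.7° = 2.401 m; N'_4 = 307·cos16.7° = 294.1; c'Δl = 14.17; W sinα = 88.2
Slice 5: Δl = 2.8/cos27.9° = 3.168 m; N'_5 = 321·cos27.9° = 283.7; c'Δl = 18.69; W sinα = 150.2
Slice 6: Δl = 2.0/cos39.6° = 2.596 m; N'_6 = 171·cos39.6° = 131.8; c'Δl = 15.31; W sinα = 109.0
Slice 7: Δl = 2.7/cos53.4° = 4.528 m; N'_7 = 109·cos53.4° = 65.0; c'Δl = 26.72; W sinα = 87.5
Σc'Δl = 119.1 kN/m; ΣN' = 1337.9 kN/m; ΣW sinα = 443.7 kN/m
Resisting = 119.1 + 1337.9·tan34.9° = 119.1 + 933.3 = 1052.4 kN/m
FS = 1052.4 / 443.7 = 2.372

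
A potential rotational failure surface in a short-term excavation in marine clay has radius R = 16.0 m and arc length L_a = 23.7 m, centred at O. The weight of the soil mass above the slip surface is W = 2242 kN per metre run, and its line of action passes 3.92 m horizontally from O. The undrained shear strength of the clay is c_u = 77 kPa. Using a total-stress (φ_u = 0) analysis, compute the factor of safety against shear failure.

FS = 3.32

Taking moments about the centre O, the resisting moment is provided by the undrained shear strength acting along the arc:
M_R = c_u·L_a·R = 77·23.70·16.0 = 29198.4 kN·m/m
M_D = W·d = 2242·3.92 = 8788.6 kN·m/m
FS = M_R / M_D = 29198.4 / 8788.6 = 3.322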